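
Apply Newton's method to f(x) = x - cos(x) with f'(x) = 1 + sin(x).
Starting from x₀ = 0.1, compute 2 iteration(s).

f(x) = x - cos(x)
f'(x) = 1 + sin(x)
x₀ = 0.1

Newton-Raphson formula: x_{n+1} = x_n - f(x_n)/f'(x_n)

Iteration 1:
  f(0.100000) = -0.895004
  f'(0.100000) = 1.099833
  x_1 = 0.100000 - (-0.895004)/1.099833 = 0.913763
Iteration 2:
  f(0.913763) = 0.302993
  f'(0.913763) = 1.791808
  x_2 = 0.913763 - 0.302993/1.791808 = 0.744664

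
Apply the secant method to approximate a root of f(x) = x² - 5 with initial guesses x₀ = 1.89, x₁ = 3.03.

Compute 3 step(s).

f(x) = x² - 5
x₀ = 1.89, x₁ = 3.03

Secant formula: x_{n+1} = x_n - f(x_n)(x_n - x_{n-1})/(f(x_n) - f(x_{n-1}))

Iteration 1:
  f(1.890000) = -1.427900
  f(3.030000) = 4.180900
  x_2 = 3.030000 - 4.180900×(3.030000 - 1.890000)/(4.180900 - (-1.427900))
       = 2.180224
Iteration 2:
  f(3.030000) = 4.180900
  f(2.180224) = -0.246625
  x_3 = 2.180224 - (-0.246625)×(2.180224 - 3.030000)/(-0.246625 - 4.180900)
       = 2.227558
Iteration 3:
  f(2.180224) = -0.246625
  f(2.227558) = -0.037983
  x_4 = 2.227558 - (-0.037983)×(2.227558 - 2.180224)/(-0.037983 - (-0.246625))
       = 2.236176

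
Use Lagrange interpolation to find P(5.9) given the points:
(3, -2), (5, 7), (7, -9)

Lagrange interpolation formula:
P(x) = Σ yᵢ × Lᵢ(x)
where Lᵢ(x) = Π_{j≠i} (x - xⱼ)/(xᵢ - xⱼ)

L_0(5.9) = (5.9 - 5)/(3 - 5) × (5.9 - 7)/(3 - 7) = -0.123750
L_1(5.9) = (5.9 - 3)/(5 - 3) × (5.9 - 7)/(5 - 7) = 0.797500
L_2(5.9) = (5.9 - 3)/(7 - 3) × (5.9 - 5)/(7 - 5) = 0.326250

P(5.9) = (-2)×L_0(5.9) + 7×L_1(5.9) + (-9)×L_2(5.9)
P(5.9) = 2.893750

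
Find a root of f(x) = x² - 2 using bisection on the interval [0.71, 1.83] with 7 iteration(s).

f(x) = x² - 2
Initial interval: [0.71, 1.83]

Iteration 1:
  c_1 = (0.710000 + 1.830000)/2 = 1.270000
  f(c_1) = f(1.270000) = -0.387100
  f(a) × f(c) ≥ 0, new interval: [1.270000, 1.830000]
Iteration 2:
  c_2 = (1.270000 + 1.830000)/2 = 1.550000
  f(c_2) = f(1.550000) = 0.402500
  f(a) × f(c) < 0, new interval: [1.270000, 1.550000]
Iteration 3:
  c_3 = (1.270000 + 1.550000)/2 = 1.410000
  f(c_3) = f(1.410000) = -0.011900
  f(a) × f(c) ≥ 0, new interval: [1.410000, 1.550000]
Iteration 4:
  c_4 = (1.410000 + 1.550000)/2 = 1.480000
  f(c_4) = f(1.480000) = 0.190400
  f(a) × f(c) < 0, new interval: [1.410000, 1.480000]
Iteration 5:
  c_5 = (1.410000 + 1.480000)/2 = 1.445000
  f(c_5) = f(1.445000) = 0.088025
  f(a) × f(c) < 0, new interval: [1.410000, 1.445000]
Iteration 6:
  c_6 = (1.410000 + 1.445000)/2 = 1.427500
  f(c_6) = f(1.427500) = 0.037756
  f(a) × f(c) < 0, new interval: [1.410000, 1.427500]
Iteration 7:
  c_7 = (1.410000 + 1.427500)/2 = 1.418750
  f(c_7) = f(1.418750) = 0.012852
  f(a) × f(c) < 0, new interval: [1.410000, 1.418750]

After 7 iteration(s), the approximation is c_7 = 1.418750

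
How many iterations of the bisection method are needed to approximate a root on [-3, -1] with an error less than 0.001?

We need (b-a)/2^n ≤ 0.001
(-1 - (-3))/2^n ≤ 0.001
2/2^n ≤ 0.001
2^n ≥ 2000
n ≥ log₂(2000) = 10.97
n ≥ 11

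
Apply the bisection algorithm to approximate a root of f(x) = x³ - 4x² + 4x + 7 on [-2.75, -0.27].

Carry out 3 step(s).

f(x) = x³ - 4x² + 4x + 7
Initial interval: [-2.75, -0.27]

Iteration 1:
  c_1 = (-2.750000 + (-0.270000))/2 = -1.510000
  f(c_1) = f(-1.510000) = -11.603351
  f(a) × f(c) ≥ 0, new interval: [-1.510000, -0.270000]
Iteration 2:
  c_2 = (-1.510000 + (-0.270000))/2 = -0.890000
  f(c_2) = f(-0.890000) = -0.433369
  f(a) × f(c) ≥ 0, new interval: [-0.890000, -0.270000]
Iteration 3:
  c_3 = (-0.890000 + (-0.270000))/2 = -0.580000
  f(c_3) = f(-0.580000) = 3.139288
  f(a) × f(c) < 0, new interval: [-0.890000, -0.580000]

After 3 iteration(s), the approximation is c_3 = -0.580000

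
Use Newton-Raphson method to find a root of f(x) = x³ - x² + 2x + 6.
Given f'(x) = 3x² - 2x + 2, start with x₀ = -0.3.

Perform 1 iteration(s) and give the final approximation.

f(x) = x³ - x² + 2x + 6
f'(x) = 3x² - 2x + 2
x₀ = -0.3

Newton-Raphson formula: x_{n+1} = x_n - f(x_n)/f'(x_n)

Iteration 1:
  f(-0.300000) = 5.283000
  f'(-0.300000) = 2.870000
  x_1 = -0.300000 - 5.283000/2.870000 = -2.140767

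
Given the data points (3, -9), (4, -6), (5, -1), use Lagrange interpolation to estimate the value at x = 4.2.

Lagrange interpolation formula:
P(x) = Σ yᵢ × Lᵢ(x)
where Lᵢ(x) = Π_{j≠i} (x - xⱼ)/(xᵢ - xⱼ)

L_0(4.2) = (4.2 - 4)/(3 - 4) × (4.2 - 5)/(3 - 5) = -0.080000
L_1(4.2) = (4.2 - 3)/(4 - 3) × (4.2 - 5)/(4 - 5) = 0.960000
L_2(4.2) = (4.2 - 3)/(5 - 3) × (4.2 - 4)/(5 - 4) = 0.120000

P(4.2) = (-9)×L_0(4.2) + (-6)×L_1(4.2) + (-1)×L_2(4.2)
P(4.2) = -5.160000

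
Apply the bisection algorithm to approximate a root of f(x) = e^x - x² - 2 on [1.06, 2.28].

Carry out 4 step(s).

f(x) = e^x - x² - 2
Initial interval: [1.06, 2.28]

Iteration 1:
  c_1 = (1.060000 + 2.280000)/2 = 1.670000
  f(c_1) = f(1.670000) = 0.523268
  f(a) × f(c) < 0, new interval: [1.060000, 1.670000]
Iteration 2:
  c_2 = (1.060000 + 1.670000)/2 = 1.365000
  f(c_2) = f(1.365000) = 0.052498
  f(a) × f(c) < 0, new interval: [1.060000, 1.365000]
Iteration 3:
  c_3 = (1.060000 + 1.365000)/2 = 1.212500
  f(c_3) = f(1.212500) = -0.108277
  f(a) × f(c) ≥ 0, new interval: [1.212500, 1.365000]
Iteration 4:
  c_4 = (1.212500 + 1.365000)/2 = 1.288750
  f(c_4) = f(1.288750) = -0.032628
  f(a) × f(c) ≥ 0, new interval: [1.288750, 1.365000]

After 4 iteration(s), the approximation is c_4 = 1.288750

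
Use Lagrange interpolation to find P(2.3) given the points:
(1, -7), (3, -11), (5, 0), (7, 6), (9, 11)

Lagrange interpolation formula:
P(x) = Σ yᵢ × Lᵢ(x)
where Lᵢ(x) = Π_{j≠i} (x - xⱼ)/(xᵢ - xⱼ)

L_0(2.3) = (2.3 - 3)/(1 - 3) × (2.3 - 5)/(1 - 5) × (2.3 - 7)/(1 - 7) × (2.3 - 9)/(1 - 9) = 0.154990
L_1(2.3) = (2.3 - 1)/(3 - 1) × (2.3 - 5)/(3 - 5) × (2.3 - 7)/(3 - 7) × (2.3 - 9)/(3 - 9) = 1.151353
L_2(2.3) = (2.3 - 1)/(5 - 1) × (2.3 - 3)/(5 - 3) × (2.3 - 7)/(5 - 7) × (2.3 - 9)/(5 - 9) = -0.447748
L_3(2.3) = (2.3 - 1)/(7 - 1) × (2.3 - 3)/(7 - 3) × (2.3 - 5)/(7 - 5) × (2.3 - 9)/(7 - 9) = 0.171478
L_4(2.3) = (2.3 - 1)/(9 - 1) × (2.3 - 3)/(9 - 3) × (2.3 - 5)/(9 - 5) × (2.3 - 7)/(9 - 7) = -0.030073

P(2.3) = (-7)×L_0(2.3) + (-11)×L_1(2.3) + 0×L_2(2.3) + 6×L_3(2.3) + 11×L_4(2.3)
P(2.3) = -13.051744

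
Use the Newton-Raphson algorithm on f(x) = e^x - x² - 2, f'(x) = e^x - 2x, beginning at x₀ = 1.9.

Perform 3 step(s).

f(x) = e^x - x² - 2
f'(x) = e^x - 2x
x₀ = 1.9

Newton-Raphson formula: x_{n+1} = x_n - f(x_n)/f'(x_n)

Iteration 1:
  f(1.900000) = 1.075894
  f'(1.900000) = 2.885894
  x_1 = 1.900000 - 1.075894/2.885894 = 1.527189
Iteration 2:
  f(1.527189) = 0.272906
  f'(1.527189) = 1.550834
  x_2 = 1.527189 - 0.272906/1.550834 = 1.351215
Iteration 3:
  f(1.351215) = 0.036333
  f'(1.351215) = 1.159684
  x_3 = 1.351215 - 0.036333/1.159684 = 1.319885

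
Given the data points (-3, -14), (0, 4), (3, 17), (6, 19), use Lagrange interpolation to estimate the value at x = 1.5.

Lagrange interpolation formula:
P(x) = Σ yᵢ × Lᵢ(x)
where Lᵢ(x) = Π_{j≠i} (x - xⱼ)/(xᵢ - xⱼ)

L_0(1.5) = (1.5 - 0)/(-3 - 0) × (1.5 - 3)/(-3 - 3) × (1.5 - 6)/(-3 - 6) = -0.062500
L_1(1.5) = (1.5 - (-3))/(0 - (-3)) × (1.5 - 3)/(0 - 3) × (1.5 - 6)/(0 - 6) = 0.562500
L_2(1.5) = (1.5 - (-3))/(3 - (-3)) × (1.5 - 0)/(3 - 0) × (1.5 - 6)/(3 - 6) = 0.562500
L_3(1.5) = (1.5 - (-3))/(6 - (-3)) × (1.5 - 0)/(6 - 0) × (1.5 - 3)/(6 - 3) = -0.062500

P(1.5) = (-14)×L_0(1.5) + 4×L_1(1.5) + 17×L_2(1.5) + 19×L_3(1.5)
P(1.5) = 11.500000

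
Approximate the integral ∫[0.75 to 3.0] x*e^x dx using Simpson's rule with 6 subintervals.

f(x) = x*e^x
a = 0.75, b = 3.0, n = 6
h = (b - a)/n = 0.375000

Simpson's rule: (h/3)[f(x₀) + 4f(x₁) + 2f(x₂) + ... + f(xₙ)]

x_0 = 0.7500, f(x_0) = 1.587750, coefficient = 1
x_1 = 1.1250, f(x_1) = 3.465244, coefficient = 4
x_2 = 1.5000, f(x_2) = 6.722534, coefficient = 2
x_3 = 1.8750, f(x_3) = 12.226536, coefficient = 4
x_4 = 2.2500, f(x_4) = 21.347406, coefficient = 2
x_5 = 2.6250, f(x_5) = 36.237007, coefficient = 4
x_6 = 3.0000, f(x_6) = 60.256611, coefficient = 1

I ≈ (0.375000/3) × 325.699387 = 40.712423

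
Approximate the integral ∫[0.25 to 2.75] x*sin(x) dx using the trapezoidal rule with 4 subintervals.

f(x) = x*sin(x)
a = 0.25, b = 2.75, n = 4
h = (b - a)/n = 0.625000

Trapezoidal rule: (h/2)[f(x₀) + 2f(x₁) + 2f(x₂) + ... + f(xₙ)]

x_0 = 0.2500, f(x_0) = 0.061851, coefficient = 1
x_1 = 0.8750, f(x_1) = 0.671601, coefficient = 2
x_2 = 1.5000, f(x_2) = 1.496242, coefficient = 2
x_3 = 2.1250, f(x_3) = 1.806930, coefficient = 2
x_4 = 2.7500, f(x_4) = 1.049568, coefficient = 1

I ≈ (0.625000/2) × 9.060964 = 2.831551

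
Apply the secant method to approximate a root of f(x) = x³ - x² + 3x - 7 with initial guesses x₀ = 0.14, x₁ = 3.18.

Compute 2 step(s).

f(x) = x³ - x² + 3x - 7
x₀ = 0.14, x₁ = 3.18

Secant formula: x_{n+1} = x_n - f(x_n)(x_n - x_{n-1})/(f(x_n) - f(x_{n-1}))

Iteration 1:
  f(0.140000) = -6.596856
  f(3.180000) = 24.585032
  x_2 = 3.180000 - 24.585032×(3.180000 - 0.140000)/(24.585032 - (-6.596856))
       = 0.783144
Iteration 2:
  f(3.180000) = 24.585032
  f(0.783144) = -4.783569
  x_3 = 0.783144 - (-4.783569)×(0.783144 - 3.180000)/(-4.783569 - 24.585032)
       = 1.173545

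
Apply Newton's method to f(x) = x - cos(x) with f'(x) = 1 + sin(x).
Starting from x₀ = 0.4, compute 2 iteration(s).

f(x) = x - cos(x)
f'(x) = 1 + sin(x)
x₀ = 0.4

Newton-Raphson formula: x_{n+1} = x_n - f(x_n)/f'(x_n)

Iteration 1:
  f(0.400000) = -0.521061
  f'(0.400000) = 1.389418
  x_1 = 0.400000 - (-0.521061)/1.389418 = 0.775021
Iteration 2:
  f(0.775021) = 0.060615
  f'(0.775021) = 1.699731
  x_2 = 0.775021 - 0.060615/1.699731 = 0.739360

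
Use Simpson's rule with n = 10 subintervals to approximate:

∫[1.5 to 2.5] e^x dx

f(x) = e^x
a = 1.5, b = 2.5, n = 10
h = (b - a)/n = 0.100000

Simpson's rule: (h/3)[f(x₀) + 4f(x₁) + 2f(x₂) + ... + f(xₙ)]

x_0 = 1.5000, f(x_0) = 4.481689, coefficient = 1
x_1 = 1.6000, f(x_1) = 4.953032, coefficient = 4
x_2 = 1.7000, f(x_2) = 5.473947, coefficient = 2
x_3 = 1.8000, f(x_3) = 6.049647, coefficient = 4
x_4 = 1.9000, f(x_4) = 6.685894, coefficient = 2
x_5 = 2.0000, f(x_5) = 7.389056, coefficient = 4
x_6 = 2.1000, f(x_6) = 8.166170, coefficient = 2
x_7 = 2.2000, f(x_7) = 9.025013, coefficient = 4
x_8 = 2.3000, f(x_8) = 9.974182, coefficient = 2
x_9 = 2.4000, f(x_9) = 11.023176, coefficient = 4
x_10 = 2.5000, f(x_10) = 12.182494, coefficient = 1

I ≈ (0.100000/3) × 231.024275 = 7.700809
Exact value: 7.700805
Error: 0.000004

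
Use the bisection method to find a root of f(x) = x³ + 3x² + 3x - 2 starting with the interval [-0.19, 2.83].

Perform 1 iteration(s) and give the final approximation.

f(x) = x³ + 3x² + 3x - 2
Initial interval: [-0.19, 2.83]

Iteration 1:
  c_1 = (-0.190000 + 2.830000)/2 = 1.320000
  f(c_1) = f(1.320000) = 9.487168
  f(a) × f(c) < 0, new interval: [-0.190000, 1.320000]

After 1 iteration(s), the approximation is c_1 = 1.320000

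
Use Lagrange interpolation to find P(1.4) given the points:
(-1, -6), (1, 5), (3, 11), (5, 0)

Lagrange interpolation formula:
P(x) = Σ yᵢ × Lᵢ(x)
where Lᵢ(x) = Π_{j≠i} (x - xⱼ)/(xᵢ - xⱼ)

L_0(1.4) = (1.4 - 1)/(-1 - 1) × (1.4 - 3)/(-1 - 3) × (1.4 - 5)/(-1 - 5) = -0.048000
L_1(1.4) = (1.4 - (-1))/(1 - (-1)) × (1.4 - 3)/(1 - 3) × (1.4 - 5)/(1 - 5) = 0.864000
L_2(1.4) = (1.4 - (-1))/(3 - (-1)) × (1.4 - 1)/(3 - 1) × (1.4 - 5)/(3 - 5) = 0.216000
L_3(1.4) = (1.4 - (-1))/(5 - (-1)) × (1.4 - 1)/(5 - 1) × (1.4 - 3)/(5 - 3) = -0.032000

P(1.4) = (-6)×L_0(1.4) + 5×L_1(1.4) + 11×L_2(1.4) + 0×L_3(1.4)
P(1.4) = 6.984000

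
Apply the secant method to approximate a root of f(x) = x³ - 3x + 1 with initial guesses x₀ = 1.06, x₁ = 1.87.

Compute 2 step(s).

f(x) = x³ - 3x + 1
x₀ = 1.06, x₁ = 1.87

Secant formula: x_{n+1} = x_n - f(x_n)(x_n - x_{n-1})/(f(x_n) - f(x_{n-1}))

Iteration 1:
  f(1.060000) = -0.988984
  f(1.870000) = 1.929203
  x_2 = 1.870000 - 1.929203×(1.870000 - 1.060000)/(1.929203 - (-0.988984))
       = 1.334512
Iteration 2:
  f(1.870000) = 1.929203
  f(1.334512) = -0.626874
  x_3 = 1.334512 - (-0.626874)×(1.334512 - 1.870000)/(-0.626874 - 1.929203)
       = 1.465840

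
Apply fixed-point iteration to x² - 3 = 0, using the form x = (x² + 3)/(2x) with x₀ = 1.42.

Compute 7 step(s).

Equation: x² - 3 = 0
Fixed-point form: x = (x² + 3)/(2x)
x₀ = 1.42

x_1 = g(1.420000) = 1.766338
x_2 = g(1.766338) = 1.732384
x_3 = g(1.732384) = 1.732051
x_4 = g(1.732051) = 1.732051
x_5 = g(1.732051) = 1.732051
x_6 = g(1.732051) = 1.732051
x_7 = g(1.732051) = 1.732051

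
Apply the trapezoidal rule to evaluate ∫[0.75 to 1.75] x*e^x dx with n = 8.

f(x) = x*e^x
a = 0.75, b = 1.75, n = 8
h = (b - a)/n = 0.125000

Trapezoidal rule: (h/2)[f(x₀) + 2f(x₁) + 2f(x₂) + ... + f(xₙ)]

x_0 = 0.7500, f(x_0) = 1.587750, coefficient = 1
x_1 = 0.8750, f(x_1) = 2.099016, coefficient = 2
x_2 = 1.0000, f(x_2) = 2.718282, coefficient = 2
x_3 = 1.1250, f(x_3) = 3.465244, coefficient = 2
x_4 = 1.2500, f(x_4) = 4.362929, coefficient = 2
x_5 = 1.3750, f(x_5) = 5.438230, coefficient = 2
x_6 = 1.5000, f(x_6) = 6.722534, coefficient = 2
x_7 = 1.6250, f(x_7) = 8.252431, coefficient = 2
x_8 = 1.7500, f(x_8) = 10.070555, coefficient = 1

I ≈ (0.125000/2) × 77.775635 = 4.860977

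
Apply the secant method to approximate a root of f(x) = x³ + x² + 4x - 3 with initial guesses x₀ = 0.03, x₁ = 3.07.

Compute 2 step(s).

f(x) = x³ + x² + 4x - 3
x₀ = 0.03, x₁ = 3.07

Secant formula: x_{n+1} = x_n - f(x_n)(x_n - x_{n-1})/(f(x_n) - f(x_{n-1}))

Iteration 1:
  f(0.030000) = -2.879073
  f(3.070000) = 47.639343
  x_2 = 3.070000 - 47.639343×(3.070000 - 0.030000)/(47.639343 - (-2.879073))
       = 0.203251
Iteration 2:
  f(3.070000) = 47.639343
  f(0.203251) = -2.137287
  x_3 = 0.203251 - (-2.137287)×(0.203251 - 3.070000)/(-2.137287 - 47.639343)
       = 0.326343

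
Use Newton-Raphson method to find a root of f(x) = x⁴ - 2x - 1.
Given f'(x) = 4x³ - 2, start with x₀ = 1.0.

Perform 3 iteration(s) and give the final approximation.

f(x) = x⁴ - 2x - 1
f'(x) = 4x³ - 2
x₀ = 1.0

Newton-Raphson formula: x_{n+1} = x_n - f(x_n)/f'(x_n)

Iteration 1:
  f(1.000000) = -2.000000
  f'(1.000000) = 2.000000
  x_1 = 1.000000 - (-2.000000)/2.000000 = 2.000000
Iteration 2:
  f(2.000000) = 11.000000
  f'(2.000000) = 30.000000
  x_2 = 2.000000 - 11.000000/30.000000 = 1.633333
Iteration 3:
  f(1.633333) = 2.850372
  f'(1.633333) = 15.429481
  x_3 = 1.633333 - 2.850372/15.429481 = 1.448598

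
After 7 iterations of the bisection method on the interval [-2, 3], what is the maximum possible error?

Bisection error bound: |error| ≤ (b-a)/2^n
|error| ≤ (3 - (-2))/2^7 = 5/2^7
|error| ≤ 0.0390625000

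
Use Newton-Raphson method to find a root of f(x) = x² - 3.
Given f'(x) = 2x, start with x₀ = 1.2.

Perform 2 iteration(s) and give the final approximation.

f(x) = x² - 3
f'(x) = 2x
x₀ = 1.2

Newton-Raphson formula: x_{n+1} = x_n - f(x_n)/f'(x_n)

Iteration 1:
  f(1.200000) = -1.560000
  f'(1.200000) = 2.400000
  x_1 = 1.200000 - (-1.560000)/2.400000 = 1.850000
Iteration 2:
  f(1.850000) = 0.422500
  f'(1.850000) = 3.700000
  x_2 = 1.850000 - 0.422500/3.700000 = 1.735811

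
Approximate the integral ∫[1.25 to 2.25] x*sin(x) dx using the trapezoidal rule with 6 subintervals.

f(x) = x*sin(x)
a = 1.25, b = 2.25, n = 6
h = (b - a)/n = 0.166667

Trapezoidal rule: (h/2)[f(x₀) + 2f(x₁) + 2f(x₂) + ... + f(xₙ)]

x_0 = 1.2500, f(x_0) = 1.186231, coefficient = 1
x_1 = 1.4167, f(x_1) = 1.399873, coefficient = 2
x_2 = 1.5833, f(x_2) = 1.583209, coefficient = 2
x_3 = 1.7500, f(x_3) = 1.721975, coefficient = 2
x_4 = 1.9167, f(x_4) = 1.803163, coefficient = 2
x_5 = 2.0833, f(x_5) = 1.815632, coefficient = 2
x_6 = 2.2500, f(x_6) = 1.750665, coefficient = 1

I ≈ (0.166667/2) × 19.584599 = 1.632050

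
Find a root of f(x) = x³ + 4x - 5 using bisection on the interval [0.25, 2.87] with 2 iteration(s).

f(x) = x³ + 4x - 5
Initial interval: [0.25, 2.87]

Iteration 1:
  c_1 = (0.250000 + 2.870000)/2 = 1.560000
  f(c_1) = f(1.560000) = 5.036416
  f(a) × f(c) < 0, new interval: [0.250000, 1.560000]
Iteration 2:
  c_2 = (0.250000 + 1.560000)/2 = 0.905000
  f(c_2) = f(0.905000) = -0.638782
  f(a) × f(c) ≥ 0, new interval: [0.905000, 1.560000]

After 2 iteration(s), the approximation is c_2 = 0.905000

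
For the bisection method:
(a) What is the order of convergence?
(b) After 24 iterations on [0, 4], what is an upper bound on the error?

(a) Bisection has linear (order 1) convergence; the error is halved each step.

(b) Error bound = (b-a)/2^n = (4 - 0)/2^{24}
    = 4/2^{24}

(a) 1 (linear); (b) error ≤ 2.38e-07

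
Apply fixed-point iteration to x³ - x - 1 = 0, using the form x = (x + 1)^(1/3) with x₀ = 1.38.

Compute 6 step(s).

Equation: x³ - x - 1 = 0
Fixed-point form: x = (x + 1)^(1/3)
x₀ = 1.38

x_1 = g(1.380000) = 1.335136
x_2 = g(1.335136) = 1.326694
x_3 = g(1.326694) = 1.325093
x_4 = g(1.325093) = 1.324789
x_5 = g(1.324789) = 1.324731
x_6 = g(1.324731) = 1.324721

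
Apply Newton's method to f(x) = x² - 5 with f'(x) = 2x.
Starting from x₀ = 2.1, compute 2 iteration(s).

f(x) = x² - 5
f'(x) = 2x
x₀ = 2.1

Newton-Raphson formula: x_{n+1} = x_n - f(x_n)/f'(x_n)

Iteration 1:
  f(2.100000) = -0.590000
  f'(2.100000) = 4.200000
  x_1 = 2.100000 - (-0.590000)/4.200000 = 2.240476
Iteration 2:
  f(2.240476) = 0.019734
  f'(2.240476) = 4.480952
  x_2 = 2.240476 - 0.019734/4.480952 = 2.236072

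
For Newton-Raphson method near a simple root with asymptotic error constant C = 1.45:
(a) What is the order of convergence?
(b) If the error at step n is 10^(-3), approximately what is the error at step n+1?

(a) Newton-Raphson has quadratic (order 2) convergence near simple roots.
    This means |e_{n+1}| ≈ C|e_n|².

(b) With |e_n| = 10^(-3) and C = 1.45:
    |e_{n+1}| ≈ 1.45 × (10^(-3))² = 1.45 × 10^(-6)

(a) 2 (quadratic); (b) |e_{n+1}| ≈ 1.450e-06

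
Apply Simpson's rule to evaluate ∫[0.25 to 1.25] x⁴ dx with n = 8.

f(x) = x⁴
a = 0.25, b = 1.25, n = 8
h = (b - a)/n = 0.125000

Simpson's rule: (h/3)[f(x₀) + 4f(x₁) + 2f(x₂) + ... + f(xₙ)]

x_0 = 0.2500, f(x_0) = 0.003906, coefficient = 1
x_1 = 0.3750, f(x_1) = 0.019775, coefficient = 4
x_2 = 0.5000, f(x_2) = 0.062500, coefficient = 2
x_3 = 0.6250, f(x_3) = 0.152588, coefficient = 4
x_4 = 0.7500, f(x_4) = 0.316406, coefficient = 2
x_5 = 0.8750, f(x_5) = 0.586182, coefficient = 4
x_6 = 1.0000, f(x_6) = 1.000000, coefficient = 2
x_7 = 1.1250, f(x_7) = 1.601807, coefficient = 4
x_8 = 1.2500, f(x_8) = 2.441406, coefficient = 1

I ≈ (0.125000/3) × 14.644531 = 0.610189
Exact value: 0.610156
Error: 0.000033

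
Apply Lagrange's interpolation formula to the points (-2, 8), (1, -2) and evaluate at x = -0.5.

Lagrange interpolation formula:
P(x) = Σ yᵢ × Lᵢ(x)
where Lᵢ(x) = Π_{j≠i} (x - xⱼ)/(xᵢ - xⱼ)

L_0(-0.5) = (-0.5 - 1)/(-2 - 1) = 0.500000
L_1(-0.5) = (-0.5 - (-2))/(1 - (-2)) = 0.500000

P(-0.5) = 8×L_0(-0.5) + (-2)×L_1(-0.5)
P(-0.5) = 3.000000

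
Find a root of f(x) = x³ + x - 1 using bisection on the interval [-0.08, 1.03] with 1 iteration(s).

f(x) = x³ + x - 1
Initial interval: [-0.08, 1.03]

Iteration 1:
  c_1 = (-0.080000 + 1.030000)/2 = 0.475000
  f(c_1) = f(0.475000) = -0.417828
  f(a) × f(c) ≥ 0, new interval: [0.475000, 1.030000]

After 1 iteration(s), the approximation is c_1 = 0.475000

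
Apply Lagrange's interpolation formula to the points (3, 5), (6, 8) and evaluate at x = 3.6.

Lagrange interpolation formula:
P(x) = Σ yᵢ × Lᵢ(x)
where Lᵢ(x) = Π_{j≠i} (x - xⱼ)/(xᵢ - xⱼ)

L_0(3.6) = (3.6 - 6)/(3 - 6) = 0.800000
L_1(3.6) = (3.6 - 3)/(6 - 3) = 0.200000

P(3.6) = 5×L_0(3.6) + 8×L_1(3.6)
P(3.6) = 5.600000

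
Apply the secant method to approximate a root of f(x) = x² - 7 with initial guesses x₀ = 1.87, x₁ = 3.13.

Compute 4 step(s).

f(x) = x² - 7
x₀ = 1.87, x₁ = 3.13

Secant formula: x_{n+1} = x_n - f(x_n)(x_n - x_{n-1})/(f(x_n) - f(x_{n-1}))

Iteration 1:
  f(1.870000) = -3.503100
  f(3.130000) = 2.796900
  x_2 = 3.130000 - 2.796900×(3.130000 - 1.870000)/(2.796900 - (-3.503100))
       = 2.570620
Iteration 2:
  f(3.130000) = 2.796900
  f(2.570620) = -0.391913
  x_3 = 2.570620 - (-0.391913)×(2.570620 - 3.130000)/(-0.391913 - 2.796900)
       = 2.639369
Iteration 3:
  f(2.570620) = -0.391913
  f(2.639369) = -0.033730
  x_4 = 2.639369 - (-0.033730)×(2.639369 - 2.570620)/(-0.033730 - (-0.391913))
       = 2.645843
Iteration 4:
  f(2.639369) = -0.033730
  f(2.645843) = 0.000487
  x_5 = 2.645843 - 0.000487×(2.645843 - 2.639369)/(0.000487 - (-0.033730))
       = 2.645751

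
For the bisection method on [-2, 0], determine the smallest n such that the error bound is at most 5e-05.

We need (b-a)/2^n ≤ 5e-05
(0 - (-2))/2^n ≤ 5e-05
2/2^n ≤ 5e-05
2^n ≥ 40000
n ≥ log₂(40000) = 15.29
n ≥ 16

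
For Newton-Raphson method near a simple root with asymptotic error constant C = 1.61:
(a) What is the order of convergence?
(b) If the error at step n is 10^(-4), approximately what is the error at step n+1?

(a) Newton-Raphson has quadratic (order 2) convergence near simple roots.
    This means |e_{n+1}| ≈ C|e_n|².

(b) With |e_n| = 10^(-4) and C = 1.61:
    |e_{n+1}| ≈ 1.61 × (10^(-4))² = 1.61 × 10^(-8)

(a) 2 (quadratic); (b) |e_{n+1}| ≈ 1.610e-08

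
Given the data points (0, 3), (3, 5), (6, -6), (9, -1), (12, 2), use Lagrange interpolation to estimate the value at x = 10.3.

Lagrange interpolation formula:
P(x) = Σ yᵢ × Lᵢ(x)
where Lᵢ(x) = Π_{j≠i} (x - xⱼ)/(xᵢ - xⱼ)

L_0(10.3) = (10.3 - 3)/(0 - 3) × (10.3 - 6)/(0 - 6) × (10.3 - 9)/(0 - 9) × (10.3 - 12)/(0 - 12) = -0.035685
L_1(10.3) = (10.3 - 0)/(3 - 0) × (10.3 - 6)/(3 - 6) × (10.3 - 9)/(3 - 9) × (10.3 - 12)/(3 - 12) = 0.201401
L_2(10.3) = (10.3 - 0)/(6 - 0) × (10.3 - 3)/(6 - 3) × (10.3 - 9)/(6 - 9) × (10.3 - 12)/(6 - 12) = -0.512870
L_3(10.3) = (10.3 - 0)/(9 - 0) × (10.3 - 3)/(9 - 3) × (10.3 - 6)/(9 - 6) × (10.3 - 12)/(9 - 12) = 1.130944
L_4(10.3) = (10.3 - 0)/(12 - 0) × (10.3 - 3)/(12 - 3) × (10.3 - 6)/(12 - 6) × (10.3 - 9)/(12 - 9) = 0.216210

P(10.3) = 3×L_0(10.3) + 5×L_1(10.3) + (-6)×L_2(10.3) + (-1)×L_3(10.3) + 2×L_4(10.3)
P(10.3) = 3.278646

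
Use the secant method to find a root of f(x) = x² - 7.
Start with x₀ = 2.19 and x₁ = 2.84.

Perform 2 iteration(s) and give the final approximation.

f(x) = x² - 7
x₀ = 2.19, x₁ = 2.84

Secant formula: x_{n+1} = x_n - f(x_n)(x_n - x_{n-1})/(f(x_n) - f(x_{n-1}))

Iteration 1:
  f(2.190000) = -2.203900
  f(2.840000) = 1.065600
  x_2 = 2.840000 - 1.065600×(2.840000 - 2.190000)/(1.065600 - (-2.203900))
       = 2.628151
Iteration 2:
  f(2.840000) = 1.065600
  f(2.628151) = -0.092822
  x_3 = 2.628151 - (-0.092822)×(2.628151 - 2.840000)/(-0.092822 - 1.065600)
       = 2.645126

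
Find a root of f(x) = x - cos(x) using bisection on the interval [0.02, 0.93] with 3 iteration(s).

f(x) = x - cos(x)
Initial interval: [0.02, 0.93]

Iteration 1:
  c_1 = (0.020000 + 0.930000)/2 = 0.475000
  f(c_1) = f(0.475000) = -0.414293
  f(a) × f(c) ≥ 0, new interval: [0.475000, 0.930000]
Iteration 2:
  c_2 = (0.475000 + 0.930000)/2 = 0.702500
  f(c_2) = f(0.702500) = -0.060729
  f(a) × f(c) ≥ 0, new interval: [0.702500, 0.930000]
Iteration 3:
  c_3 = (0.702500 + 0.930000)/2 = 0.816250
  f(c_3) = f(0.816250) = 0.131292
  f(a) × f(c) < 0, new interval: [0.702500, 0.816250]

After 3 iteration(s), the approximation is c_3 = 0.816250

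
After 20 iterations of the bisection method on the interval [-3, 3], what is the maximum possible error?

Bisection error bound: |error| ≤ (b-a)/2^n
|error| ≤ (3 - (-3))/2^20 = 6/2^20
|error| ≤ 0.0000057220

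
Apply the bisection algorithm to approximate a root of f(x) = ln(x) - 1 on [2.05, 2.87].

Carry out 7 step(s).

f(x) = ln(x) - 1
Initial interval: [2.05, 2.87]

Iteration 1:
  c_1 = (2.050000 + 2.870000)/2 = 2.460000
  f(c_1) = f(2.460000) = -0.099839
  f(a) × f(c) ≥ 0, new interval: [2.460000, 2.870000]
Iteration 2:
  c_2 = (2.460000 + 2.870000)/2 = 2.665000
  f(c_2) = f(2.665000) = -0.019796
  f(a) × f(c) ≥ 0, new interval: [2.665000, 2.870000]
Iteration 3:
  c_3 = (2.665000 + 2.870000)/2 = 2.767500
  f(c_3) = f(2.767500) = 0.017944
  f(a) × f(c) < 0, new interval: [2.665000, 2.767500]
Iteration 4:
  c_4 = (2.665000 + 2.767500)/2 = 2.716250
  f(c_4) = f(2.716250) = -0.000748
  f(a) × f(c) ≥ 0, new interval: [2.716250, 2.767500]
Iteration 5:
  c_5 = (2.716250 + 2.767500)/2 = 2.741875
  f(c_5) = f(2.741875) = 0.008642
  f(a) × f(c) < 0, new interval: [2.716250, 2.741875]
Iteration 6:
  c_6 = (2.716250 + 2.741875)/2 = 2.729063
  f(c_6) = f(2.729063) = 0.003958
  f(a) × f(c) < 0, new interval: [2.716250, 2.729063]
Iteration 7:
  c_7 = (2.716250 + 2.729063)/2 = 2.722656
  f(c_7) = f(2.722656) = 0.001608
  f(a) × f(c) < 0, new interval: [2.716250, 2.722656]

After 7 iteration(s), the approximation is c_7 = 2.722656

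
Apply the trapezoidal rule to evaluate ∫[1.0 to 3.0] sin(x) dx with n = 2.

f(x) = sin(x)
a = 1.0, b = 3.0, n = 2
h = (b - a)/n = 1.000000

Trapezoidal rule: (h/2)[f(x₀) + 2f(x₁) + 2f(x₂) + ... + f(xₙ)]

x_0 = 1.0000, f(x_0) = 0.841471, coefficient = 1
x_1 = 2.0000, f(x_1) = 0.909297, coefficient = 2
x_2 = 3.0000, f(x_2) = 0.141120, coefficient = 1

I ≈ (1.000000/2) × 2.801186 = 1.400593
Exact value: 1.530295
Error: 0.129702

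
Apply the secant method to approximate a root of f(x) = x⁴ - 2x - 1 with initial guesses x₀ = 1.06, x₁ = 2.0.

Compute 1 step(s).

f(x) = x⁴ - 2x - 1
x₀ = 1.06, x₁ = 2.0

Secant formula: x_{n+1} = x_n - f(x_n)(x_n - x_{n-1})/(f(x_n) - f(x_{n-1}))

Iteration 1:
  f(1.060000) = -1.857523
  f(2.000000) = 11.000000
  x_2 = 2.000000 - 11.000000×(2.000000 - 1.060000)/(11.000000 - (-1.857523))
       = 1.195802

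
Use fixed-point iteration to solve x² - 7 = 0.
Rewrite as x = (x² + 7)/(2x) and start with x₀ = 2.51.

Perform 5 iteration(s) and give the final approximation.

Equation: x² - 7 = 0
Fixed-point form: x = (x² + 7)/(2x)
x₀ = 2.51

x_1 = g(2.510000) = 2.649422
x_2 = g(2.649422) = 2.645754
x_3 = g(2.645754) = 2.645751
x_4 = g(2.645751) = 2.645751
x_5 = g(2.645751) = 2.645751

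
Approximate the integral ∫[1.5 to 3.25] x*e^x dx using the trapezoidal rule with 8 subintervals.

f(x) = x*e^x
a = 1.5, b = 3.25, n = 8
h = (b - a)/n = 0.218750

Trapezoidal rule: (h/2)[f(x₀) + 2f(x₁) + 2f(x₂) + ... + f(xₙ)]

x_0 = 1.5000, f(x_0) = 6.722534, coefficient = 1
x_1 = 1.7188, f(x_1) = 9.586418, coefficient = 2
x_2 = 1.9375, f(x_2) = 13.448916, coefficient = 2
x_3 = 2.1562, f(x_3) = 18.627158, coefficient = 2
x_4 = 2.3750, f(x_4) = 25.533656, coefficient = 2
x_5 = 2.5938, f(x_5) = 34.703991, coefficient = 2
x_6 = 2.8125, f(x_6) = 46.832330, coefficient = 2
x_7 = 3.0312, f(x_7) = 62.816958, coefficient = 2
x_8 = 3.2500, f(x_8) = 83.818605, coefficient = 1

I ≈ (0.218750/2) × 513.639992 = 56.179374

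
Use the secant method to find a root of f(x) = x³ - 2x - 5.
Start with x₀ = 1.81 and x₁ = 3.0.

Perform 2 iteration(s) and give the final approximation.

f(x) = x³ - 2x - 5
x₀ = 1.81, x₁ = 3.0

Secant formula: x_{n+1} = x_n - f(x_n)(x_n - x_{n-1})/(f(x_n) - f(x_{n-1}))

Iteration 1:
  f(1.810000) = -2.690259
  f(3.000000) = 16.000000
  x_2 = 3.000000 - 16.000000×(3.000000 - 1.810000)/(16.000000 - (-2.690259))
       = 1.981288
Iteration 2:
  f(3.000000) = 16.000000
  f(1.981288) = -1.185030
  x_3 = 1.981288 - (-1.185030)×(1.981288 - 3.000000)/(-1.185030 - 16.000000)
       = 2.051535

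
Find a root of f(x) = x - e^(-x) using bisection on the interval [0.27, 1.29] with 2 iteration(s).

f(x) = x - e^(-x)
Initial interval: [0.27, 1.29]

Iteration 1:
  c_1 = (0.270000 + 1.290000)/2 = 0.780000
  f(c_1) = f(0.780000) = 0.321594
  f(a) × f(c) < 0, new interval: [0.270000, 0.780000]
Iteration 2:
  c_2 = (0.270000 + 0.780000)/2 = 0.525000
  f(c_2) = f(0.525000) = -0.066555
  f(a) × f(c) ≥ 0, new interval: [0.525000, 0.780000]

After 2 iteration(s), the approximation is c_2 = 0.525000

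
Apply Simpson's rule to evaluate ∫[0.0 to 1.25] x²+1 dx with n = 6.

f(x) = x²+1
a = 0.0, b = 1.25, n = 6
h = (b - a)/n = 0.208333

Simpson's rule: (h/3)[f(x₀) + 4f(x₁) + 2f(x₂) + ... + f(xₙ)]

x_0 = 0.0000, f(x_0) = 1.000000, coefficient = 1
x_1 = 0.2083, f(x_1) = 1.043403, coefficient = 4
x_2 = 0.4167, f(x_2) = 1.173611, coefficient = 2
x_3 = 0.6250, f(x_3) = 1.390625, coefficient = 4
x_4 = 0.8333, f(x_4) = 1.694444, coefficient = 2
x_5 = 1.0417, f(x_5) = 2.085069, coefficient = 4
x_6 = 1.2500, f(x_6) = 2.562500, coefficient = 1

I ≈ (0.208333/3) × 27.375000 = 1.901042
Exact value: 1.901042
Error: 0.000000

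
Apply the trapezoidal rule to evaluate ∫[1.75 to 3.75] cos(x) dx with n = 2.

f(x) = cos(x)
a = 1.75, b = 3.75, n = 2
h = (b - a)/n = 1.000000

Trapezoidal rule: (h/2)[f(x₀) + 2f(x₁) + 2f(x₂) + ... + f(xₙ)]

x_0 = 1.7500, f(x_0) = -0.178246, coefficient = 1
x_1 = 2.7500, f(x_1) = -0.924302, coefficient = 2
x_2 = 3.7500, f(x_2) = -0.820559, coefficient = 1

I ≈ (1.000000/2) × -2.847410 = -1.423705
Exact value: -1.555547
Error: 0.131842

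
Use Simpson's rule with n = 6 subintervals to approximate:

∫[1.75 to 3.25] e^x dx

f(x) = e^x
a = 1.75, b = 3.25, n = 6
h = (b - a)/n = 0.250000

Simpson's rule: (h/3)[f(x₀) + 4f(x₁) + 2f(x₂) + ... + f(xₙ)]

x_0 = 1.7500, f(x_0) = 5.754603, coefficient = 1
x_1 = 2.0000, f(x_1) = 7.389056, coefficient = 4
x_2 = 2.2500, f(x_2) = 9.487736, coefficient = 2
x_3 = 2.5000, f(x_3) = 12.182494, coefficient = 4
x_4 = 2.7500, f(x_4) = 15.642632, coefficient = 2
x_5 = 3.0000, f(x_5) = 20.085537, coefficient = 4
x_6 = 3.2500, f(x_6) = 25.790340, coefficient = 1

I ≈ (0.250000/3) × 240.434026 = 20.036169
Exact value: 20.035737
Error: 0.000432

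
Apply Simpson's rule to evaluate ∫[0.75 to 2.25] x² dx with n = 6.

f(x) = x²
a = 0.75, b = 2.25, n = 6
h = (b - a)/n = 0.250000

Simpson's rule: (h/3)[f(x₀) + 4f(x₁) + 2f(x₂) + ... + f(xₙ)]

x_0 = 0.7500, f(x_0) = 0.562500, coefficient = 1
x_1 = 1.0000, f(x_1) = 1.000000, coefficient = 4
x_2 = 1.2500, f(x_2) = 1.562500, coefficient = 2
x_3 = 1.5000, f(x_3) = 2.250000, coefficient = 4
x_4 = 1.7500, f(x_4) = 3.062500, coefficient = 2
x_5 = 2.0000, f(x_5) = 4.000000, coefficient = 4
x_6 = 2.2500, f(x_6) = 5.062500, coefficient = 1

I ≈ (0.250000/3) × 43.875000 = 3.656250
Exact value: 3.656250
Error: 0.000000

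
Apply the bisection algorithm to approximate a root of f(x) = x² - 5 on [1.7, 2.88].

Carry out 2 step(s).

f(x) = x² - 5
Initial interval: [1.7, 2.88]

Iteration 1:
  c_1 = (1.700000 + 2.880000)/2 = 2.290000
  f(c_1) = f(2.290000) = 0.244100
  f(a) × f(c) < 0, new interval: [1.700000, 2.290000]
Iteration 2:
  c_2 = (1.700000 + 2.290000)/2 = 1.995000
  f(c_2) = f(1.995000) = -1.019975
  f(a) × f(c) ≥ 0, new interval: [1.995000, 2.290000]

After 2 iteration(s), the approximation is c_2 = 1.995000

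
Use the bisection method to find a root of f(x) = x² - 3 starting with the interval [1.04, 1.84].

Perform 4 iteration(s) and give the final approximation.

f(x) = x² - 3
Initial interval: [1.04, 1.84]

Iteration 1:
  c_1 = (1.040000 + 1.840000)/2 = 1.440000
  f(c_1) = f(1.440000) = -0.926400
  f(a) × f(c) ≥ 0, new interval: [1.440000, 1.840000]
Iteration 2:
  c_2 = (1.440000 + 1.840000)/2 = 1.640000
  f(c_2) = f(1.640000) = -0.310400
  f(a) × f(c) ≥ 0, new interval: [1.640000, 1.840000]
Iteration 3:
  c_3 = (1.640000 + 1.840000)/2 = 1.740000
  f(c_3) = f(1.740000) = 0.027600
  f(a) × f(c) < 0, new interval: [1.640000, 1.740000]
Iteration 4:
  c_4 = (1.640000 + 1.740000)/2 = 1.690000
  f(c_4) = f(1.690000) = -0.143900
  f(a) × f(c) ≥ 0, new interval: [1.690000, 1.740000]

After 4 iteration(s), the approximation is c_4 = 1.690000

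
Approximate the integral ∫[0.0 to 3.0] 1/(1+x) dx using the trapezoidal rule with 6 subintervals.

f(x) = 1/(1+x)
a = 0.0, b = 3.0, n = 6
h = (b - a)/n = 0.500000

Trapezoidal rule: (h/2)[f(x₀) + 2f(x₁) + 2f(x₂) + ... + f(xₙ)]

x_0 = 0.0000, f(x_0) = 1.000000, coefficient = 1
x_1 = 0.5000, f(x_1) = 0.666667, coefficient = 2
x_2 = 1.0000, f(x_2) = 0.500000, coefficient = 2
x_3 = 1.5000, f(x_3) = 0.400000, coefficient = 2
x_4 = 2.0000, f(x_4) = 0.333333, coefficient = 2
x_5 = 2.5000, f(x_5) = 0.285714, coefficient = 2
x_6 = 3.0000, f(x_6) = 0.250000, coefficient = 1

I ≈ (0.500000/2) × 5.621429 = 1.405357
Exact value: 1.386294
Error: 0.019063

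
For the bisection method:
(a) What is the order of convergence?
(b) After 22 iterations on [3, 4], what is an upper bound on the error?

(a) Bisection has linear (order 1) convergence; the error is halved each step.

(b) Error bound = (b-a)/2^n = (4 - 3)/2^{22}
    = 1/2^{22}

(a) 1 (linear); (b) error ≤ 2.38e-07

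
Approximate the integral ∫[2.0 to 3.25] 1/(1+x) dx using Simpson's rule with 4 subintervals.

f(x) = 1/(1+x)
a = 2.0, b = 3.25, n = 4
h = (b - a)/n = 0.312500

Simpson's rule: (h/3)[f(x₀) + 4f(x₁) + 2f(x₂) + ... + f(xₙ)]

x_0 = 2.0000, f(x_0) = 0.333333, coefficient = 1
x_1 = 2.3125, f(x_1) = 0.301887, coefficient = 4
x_2 = 2.6250, f(x_2) = 0.275862, coefficient = 2
x_3 = 2.9375, f(x_3) = 0.253968, coefficient = 4
x_4 = 3.2500, f(x_4) = 0.235294, coefficient = 1

I ≈ (0.312500/3) × 3.343772 = 0.348310
Exact value: 0.348307
Error: 0.000003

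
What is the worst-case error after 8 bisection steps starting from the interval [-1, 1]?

Bisection error bound: |error| ≤ (b-a)/2^n
|error| ≤ (1 - (-1))/2^8 = 2/2^8
|error| ≤ 0.0078125000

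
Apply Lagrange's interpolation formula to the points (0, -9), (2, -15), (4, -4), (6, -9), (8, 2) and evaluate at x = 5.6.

Lagrange interpolation formula:
P(x) = Σ yᵢ × Lᵢ(x)
where Lᵢ(x) = Π_{j≠i} (x - xⱼ)/(xᵢ - xⱼ)

L_0(5.6) = (5.6 - 2)/(0 - 2) × (5.6 - 4)/(0 - 4) × (5.6 - 6)/(0 - 6) × (5.6 - 8)/(0 - 8) = 0.014400
L_1(5.6) = (5.6 - 0)/(2 - 0) × (5.6 - 4)/(2 - 4) × (5.6 - 6)/(2 - 6) × (5.6 - 8)/(2 - 8) = -0.089600
L_2(5.6) = (5.6 - 0)/(4 - 0) × (5.6 - 2)/(4 - 2) × (5.6 - 6)/(4 - 6) × (5.6 - 8)/(4 - 8) = 0.302400
L_3(5.6) = (5.6 - 0)/(6 - 0) × (5.6 - 2)/(6 - 2) × (5.6 - 4)/(6 - 4) × (5.6 - 8)/(6 - 8) = 0.806400
L_4(5.6) = (5.6 - 0)/(8 - 0) × (5.6 - 2)/(8 - 2) × (5.6 - 4)/(8 - 4) × (5.6 - 6)/(8 - 6) = -0.033600

P(5.6) = (-9)×L_0(5.6) + (-15)×L_1(5.6) + (-4)×L_2(5.6) + (-9)×L_3(5.6) + 2×L_4(5.6)
P(5.6) = -7.320000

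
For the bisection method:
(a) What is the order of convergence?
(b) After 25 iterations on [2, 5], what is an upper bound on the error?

(a) Bisection has linear (order 1) convergence; the error is halved each step.

(b) Error bound = (b-a)/2^n = (5 - 2)/2^{25}
    = 3/2^{25}

(a) 1 (linear); (b) error ≤ 8.94e-08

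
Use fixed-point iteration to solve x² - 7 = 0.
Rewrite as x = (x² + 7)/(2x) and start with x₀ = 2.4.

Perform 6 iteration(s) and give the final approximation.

Equation: x² - 7 = 0
Fixed-point form: x = (x² + 7)/(2x)
x₀ = 2.4

x_1 = g(2.400000) = 2.658333
x_2 = g(2.658333) = 2.645781
x_3 = g(2.645781) = 2.645751
x_4 = g(2.645751) = 2.645751
x_5 = g(2.645751) = 2.645751
x_6 = g(2.645751) = 2.645751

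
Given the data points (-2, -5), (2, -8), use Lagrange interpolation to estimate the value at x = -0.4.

Lagrange interpolation formula:
P(x) = Σ yᵢ × Lᵢ(x)
where Lᵢ(x) = Π_{j≠i} (x - xⱼ)/(xᵢ - xⱼ)

L_0(-0.4) = (-0.4 - 2)/(-2 - 2) = 0.600000
L_1(-0.4) = (-0.4 - (-2))/(2 - (-2)) = 0.400000

P(-0.4) = (-5)×L_0(-0.4) + (-8)×L_1(-0.4)
P(-0.4) = -6.200000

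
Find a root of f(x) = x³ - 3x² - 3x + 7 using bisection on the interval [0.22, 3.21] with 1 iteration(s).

f(x) = x³ - 3x² - 3x + 7
Initial interval: [0.22, 3.21]

Iteration 1:
  c_1 = (0.220000 + 3.210000)/2 = 1.715000
  f(c_1) = f(1.715000) = -1.924474
  f(a) × f(c) < 0, new interval: [0.220000, 1.715000]

After 1 iteration(s), the approximation is c_1 = 1.715000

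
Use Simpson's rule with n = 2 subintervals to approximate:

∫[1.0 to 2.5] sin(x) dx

f(x) = sin(x)
a = 1.0, b = 2.5, n = 2
h = (b - a)/n = 0.750000

Simpson's rule: (h/3)[f(x₀) + 4f(x₁) + 2f(x₂) + ... + f(xₙ)]

x_0 = 1.0000, f(x_0) = 0.841471, coefficient = 1
x_1 = 1.7500, f(x_1) = 0.983986, coefficient = 4
x_2 = 2.5000, f(x_2) = 0.598472, coefficient = 1

I ≈ (0.750000/3) × 5.375887 = 1.343972
Exact value: 1.341446
Error: 0.002526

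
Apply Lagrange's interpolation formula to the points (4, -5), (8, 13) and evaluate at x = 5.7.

Lagrange interpolation formula:
P(x) = Σ yᵢ × Lᵢ(x)
where Lᵢ(x) = Π_{j≠i} (x - xⱼ)/(xᵢ - xⱼ)

L_0(5.7) = (5.7 - 8)/(4 - 8) = 0.575000
L_1(5.7) = (5.7 - 4)/(8 - 4) = 0.425000

P(5.7) = (-5)×L_0(5.7) + 13×L_1(5.7)
P(5.7) = 2.650000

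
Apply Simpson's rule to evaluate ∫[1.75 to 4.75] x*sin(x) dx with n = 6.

f(x) = x*sin(x)
a = 1.75, b = 4.75, n = 6
h = (b - a)/n = 0.500000

Simpson's rule: (h/3)[f(x₀) + 4f(x₁) + 2f(x₂) + ... + f(xₙ)]

x_0 = 1.7500, f(x_0) = 1.721975, coefficient = 1
x_1 = 2.2500, f(x_1) = 1.750665, coefficient = 4
x_2 = 2.7500, f(x_2) = 1.049568, coefficient = 2
x_3 = 3.2500, f(x_3) = -0.351634, coefficient = 4
x_4 = 3.7500, f(x_4) = -2.143355, coefficient = 2
x_5 = 4.2500, f(x_5) = -3.803705, coefficient = 4
x_6 = 4.7500, f(x_6) = -4.746641, coefficient = 1

I ≈ (0.500000/3) × -14.830937 = -2.471823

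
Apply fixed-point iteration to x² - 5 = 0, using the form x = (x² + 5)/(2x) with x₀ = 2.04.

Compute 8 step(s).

Equation: x² - 5 = 0
Fixed-point form: x = (x² + 5)/(2x)
x₀ = 2.04

x_1 = g(2.040000) = 2.245490
x_2 = g(2.245490) = 2.236088
x_3 = g(2.236088) = 2.236068
x_4 = g(2.236068) = 2.236068
x_5 = g(2.236068) = 2.236068
x_6 = g(2.236068) = 2.236068
x_7 = g(2.236068) = 2.236068
x_8 = g(2.236068) = 2.236068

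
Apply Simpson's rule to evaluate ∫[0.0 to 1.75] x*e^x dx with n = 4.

f(x) = x*e^x
a = 0.0, b = 1.75, n = 4
h = (b - a)/n = 0.437500

Simpson's rule: (h/3)[f(x₀) + 4f(x₁) + 2f(x₂) + ... + f(xₙ)]

x_0 = 0.0000, f(x_0) = 0.000000, coefficient = 1
x_1 = 0.4375, f(x_1) = 0.677613, coefficient = 4
x_2 = 0.8750, f(x_2) = 2.099016, coefficient = 2
x_3 = 1.3125, f(x_3) = 4.876529, coefficient = 4
x_4 = 1.7500, f(x_4) = 10.070555, coefficient = 1

I ≈ (0.437500/3) × 36.485156 = 5.320752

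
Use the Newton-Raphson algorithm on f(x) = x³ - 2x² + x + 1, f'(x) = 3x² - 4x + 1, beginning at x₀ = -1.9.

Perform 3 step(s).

f(x) = x³ - 2x² + x + 1
f'(x) = 3x² - 4x + 1
x₀ = -1.9

Newton-Raphson formula: x_{n+1} = x_n - f(x_n)/f'(x_n)

Iteration 1:
  f(-1.900000) = -14.979000
  f'(-1.900000) = 19.430000
  x_1 = -1.900000 - (-14.979000)/19.430000 = -1.129079
Iteration 2:
  f(-1.129079) = -4.118087
  f'(-1.129079) = 9.340771
  x_2 = -1.129079 - (-4.118087)/9.340771 = -0.688206
Iteration 3:
  f(-0.688206) = -0.961417
  f'(-0.688206) = 5.173710
  x_3 = -0.688206 - (-0.961417)/5.173710 = -0.502379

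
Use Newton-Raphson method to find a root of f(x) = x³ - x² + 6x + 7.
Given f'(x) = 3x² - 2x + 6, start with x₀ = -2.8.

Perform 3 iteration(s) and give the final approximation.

f(x) = x³ - x² + 6x + 7
f'(x) = 3x² - 2x + 6
x₀ = -2.8

Newton-Raphson formula: x_{n+1} = x_n - f(x_n)/f'(x_n)

Iteration 1:
  f(-2.800000) = -39.592000
  f'(-2.800000) = 35.120000
  x_1 = -2.800000 - (-39.592000)/35.120000 = -1.672665
Iteration 2:
  f(-1.672665) = -10.513597
  f'(-1.672665) = 17.738756
  x_2 = -1.672665 - (-10.513597)/17.738756 = -1.079974
Iteration 3:
  f(-1.079974) = -1.905814
  f'(-1.079974) = 11.658983
  x_3 = -1.079974 - (-1.905814)/11.658983 = -0.916511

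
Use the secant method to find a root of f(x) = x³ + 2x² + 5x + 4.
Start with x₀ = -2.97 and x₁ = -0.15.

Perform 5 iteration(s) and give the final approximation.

f(x) = x³ + 2x² + 5x + 4
x₀ = -2.97, x₁ = -0.15

Secant formula: x_{n+1} = x_n - f(x_n)(x_n - x_{n-1})/(f(x_n) - f(x_{n-1}))

Iteration 1:
  f(-2.970000) = -19.406273
  f(-0.150000) = 3.291625
  x_2 = -0.150000 - 3.291625×(-0.150000 - (-2.970000))/(3.291625 - (-19.406273))
       = -0.558953
Iteration 2:
  f(-0.150000) = 3.291625
  f(-0.558953) = 1.655458
  x_3 = -0.558953 - 1.655458×(-0.558953 - (-0.150000))/(1.655458 - 3.291625)
       = -0.972728
Iteration 3:
  f(-0.558953) = 1.655458
  f(-0.972728) = 0.108363
  x_4 = -0.972728 - 0.108363×(-0.972728 - (-0.558953))/(0.108363 - 1.655458)
       = -1.001710
Iteration 4:
  f(-0.972728) = 0.108363
  f(-1.001710) = -0.006844
  x_5 = -1.001710 - (-0.006844)×(-1.001710 - (-0.972728))/(-0.006844 - 0.108363)
       = -0.999989
Iteration 5:
  f(-1.001710) = -0.006844
  f(-0.999989) = 0.000046
  x_6 = -0.999989 - 0.000046×(-0.999989 - (-1.001710))/(0.000046 - (-0.006844))
       = -1.000000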